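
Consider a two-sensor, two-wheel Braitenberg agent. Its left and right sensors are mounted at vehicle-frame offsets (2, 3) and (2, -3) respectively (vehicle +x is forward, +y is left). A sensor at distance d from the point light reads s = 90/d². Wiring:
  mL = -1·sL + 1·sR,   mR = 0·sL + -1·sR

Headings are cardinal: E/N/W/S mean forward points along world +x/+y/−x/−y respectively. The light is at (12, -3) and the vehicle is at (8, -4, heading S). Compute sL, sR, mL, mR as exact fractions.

left sensor world pos  = (11, -6); dL² = 10
right sensor world pos = (5, -6); dR² = 58
sL = 90/10 = 9
sR = 90/58 = 45/29
mL = -1·sL + 1·sR = -216/29
mR = 0·sL + -1·sR = -45/29

9 45/29 -216/29 -45/29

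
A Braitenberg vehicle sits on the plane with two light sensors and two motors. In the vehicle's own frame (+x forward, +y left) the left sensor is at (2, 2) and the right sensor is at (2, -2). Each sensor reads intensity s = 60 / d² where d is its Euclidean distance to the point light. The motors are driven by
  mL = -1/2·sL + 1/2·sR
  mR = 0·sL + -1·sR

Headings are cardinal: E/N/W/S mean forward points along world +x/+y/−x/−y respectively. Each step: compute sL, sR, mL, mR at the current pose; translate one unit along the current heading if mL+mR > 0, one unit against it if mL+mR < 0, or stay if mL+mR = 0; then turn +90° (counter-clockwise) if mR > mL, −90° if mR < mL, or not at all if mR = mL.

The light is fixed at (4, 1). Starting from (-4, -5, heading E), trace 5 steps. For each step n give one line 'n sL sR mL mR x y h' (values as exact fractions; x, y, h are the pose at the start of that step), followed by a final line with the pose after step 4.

0 15/13 3/5 -18/65 -3/5 -4 -5 E
1 60/113 12/37 -432/4181 -12/37 -5 -5 S
2 6/17 6/13 12/221 -6/13 -5 -4 W
3 60/109 4/3 128/327 -4/3 -4 -4 N
4 15/13 3/5 -18/65 -3/5 -4 -5 E
final -5 -5 S

n=0: pose=(-4,-5,E); sL=15/13, sR=3/5; mL=-18/65, mR=-3/5; mL+mR=-57/65 → advance -1; mR−mL=-21/65 → turn -1·90°
n=1: pose=(-5,-5,S); sL=60/113, sR=12/37; mL=-432/4181, mR=-12/37; mL+mR=-1788/4181 → advance -1; mR−mL=-924/4181 → turn -1·90°
n=2: pose=(-5,-4,W); sL=6/17, sR=6/13; mL=12/221, mR=-6/13; mL+mR=-90/221 → advance -1; mR−mL=-114/221 → turn -1·90°
n=3: pose=(-4,-4,N); sL=60/109, sR=4/3; mL=128/327, mR=-4/3; mL+mR=-308/327 → advance -1; mR−mL=-188/109 → turn -1·90°
n=4: pose=(-4,-5,E); sL=15/13, sR=3/5; mL=-18/65, mR=-3/5; mL+mR=-57/65 → advance -1; mR−mL=-21/65 → turn -1·90°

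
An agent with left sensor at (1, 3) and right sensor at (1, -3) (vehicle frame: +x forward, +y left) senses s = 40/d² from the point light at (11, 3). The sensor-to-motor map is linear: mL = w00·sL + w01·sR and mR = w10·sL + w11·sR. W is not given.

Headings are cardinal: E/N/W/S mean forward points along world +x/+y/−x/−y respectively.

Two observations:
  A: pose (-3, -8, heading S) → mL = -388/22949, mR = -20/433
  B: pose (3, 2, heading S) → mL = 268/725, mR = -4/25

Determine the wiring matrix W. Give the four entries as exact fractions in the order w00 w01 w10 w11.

obs A: pose=(-3,-8,S) → sL=8/53, sR=40/433, mL=-388/22949, mR=-20/433
obs B: pose=(3,2,S) → sL=40/29, sR=8/25, mL=268/725, mR=-4/25
sensor matrix S = [[8/53, 40/433], [40/29, 8/25]]; det S = -1316352/16638025
solve [mL_A; mL_B] = S·[w00; w01] and [mR_A; mR_B] = S·[w10; w11]:
  w00 = 1/2, w01 = -1, w10 = 0, w11 = -1/2

1/2 -1 0 -1/2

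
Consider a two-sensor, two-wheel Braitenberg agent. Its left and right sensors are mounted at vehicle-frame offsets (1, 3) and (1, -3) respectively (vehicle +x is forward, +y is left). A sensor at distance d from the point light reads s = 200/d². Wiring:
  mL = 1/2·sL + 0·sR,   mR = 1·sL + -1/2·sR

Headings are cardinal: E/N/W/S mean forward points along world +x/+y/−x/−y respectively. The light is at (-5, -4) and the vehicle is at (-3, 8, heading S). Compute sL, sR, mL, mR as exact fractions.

100/73 100/61 50/73 2450/4453

left sensor world pos  = (0, 7); dL² = 146
right sensor world pos = (-6, 7); dR² = 122
sL = 200/146 = 100/73
sR = 200/122 = 100/61
mL = 1/2·sL + 0·sR = 50/73
mR = 1·sL + -1/2·sR = 2450/4453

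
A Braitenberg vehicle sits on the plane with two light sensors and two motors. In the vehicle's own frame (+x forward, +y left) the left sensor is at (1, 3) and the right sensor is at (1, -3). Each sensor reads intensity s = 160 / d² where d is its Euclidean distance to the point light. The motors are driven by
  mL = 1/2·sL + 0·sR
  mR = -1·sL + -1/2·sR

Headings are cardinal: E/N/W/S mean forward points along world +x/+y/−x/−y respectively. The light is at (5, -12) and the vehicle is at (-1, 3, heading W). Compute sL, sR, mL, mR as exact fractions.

160/193 160/373 80/193 -75120/71989

left sensor world pos  = (-2, 0); dL² = 193
right sensor world pos = (-2, 6); dR² = 373
sL = 160/193 = 160/193
sR = 160/373 = 160/373
mL = 1/2·sL + 0·sR = 80/193
mR = -1·sL + -1/2·sR = -75120/71989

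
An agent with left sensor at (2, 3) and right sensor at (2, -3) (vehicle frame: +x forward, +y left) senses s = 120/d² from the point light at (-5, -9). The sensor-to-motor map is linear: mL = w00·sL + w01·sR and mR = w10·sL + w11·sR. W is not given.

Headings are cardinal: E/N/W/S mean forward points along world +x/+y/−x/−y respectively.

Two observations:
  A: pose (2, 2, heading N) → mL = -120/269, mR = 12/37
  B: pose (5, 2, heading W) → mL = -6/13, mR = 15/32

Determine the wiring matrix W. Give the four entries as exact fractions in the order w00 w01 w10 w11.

0 -1 1/2 0

obs A: pose=(2,2,N) → sL=24/37, sR=120/269, mL=-120/269, mR=12/37
obs B: pose=(5,2,W) → sL=15/16, sR=6/13, mL=-6/13, mR=15/32
sensor matrix S = [[24/37, 120/269], [15/16, 6/13]]; det S = -30753/258778
solve [mL_A; mL_B] = S·[w00; w01] and [mR_A; mR_B] = S·[w10; w11]:
  w00 = 0, w01 = -1, w10 = 1/2, w11 = 0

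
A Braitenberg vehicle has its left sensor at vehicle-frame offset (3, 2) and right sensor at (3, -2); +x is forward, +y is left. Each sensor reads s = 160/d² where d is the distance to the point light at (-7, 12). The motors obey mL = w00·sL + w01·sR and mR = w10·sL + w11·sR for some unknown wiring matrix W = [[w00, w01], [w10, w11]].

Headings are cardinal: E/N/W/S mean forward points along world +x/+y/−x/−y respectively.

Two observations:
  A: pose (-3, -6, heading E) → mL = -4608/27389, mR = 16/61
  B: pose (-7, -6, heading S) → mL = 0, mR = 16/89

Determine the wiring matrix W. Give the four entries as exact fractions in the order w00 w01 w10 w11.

obs A: pose=(-3,-6,E) → sL=32/61, sR=160/449, mL=-4608/27389, mR=16/61
obs B: pose=(-7,-6,S) → sL=32/89, sR=32/89, mL=0, mR=16/89
sensor matrix S = [[32/61, 160/449], [32/89, 32/89]]; det S = 147456/2437621
solve [mL_A; mL_B] = S·[w00; w01] and [mR_A; mR_B] = S·[w10; w11]:
  w00 = -1, w01 = 1, w10 = 1/2, w11 = 0

-1 1 1/2 0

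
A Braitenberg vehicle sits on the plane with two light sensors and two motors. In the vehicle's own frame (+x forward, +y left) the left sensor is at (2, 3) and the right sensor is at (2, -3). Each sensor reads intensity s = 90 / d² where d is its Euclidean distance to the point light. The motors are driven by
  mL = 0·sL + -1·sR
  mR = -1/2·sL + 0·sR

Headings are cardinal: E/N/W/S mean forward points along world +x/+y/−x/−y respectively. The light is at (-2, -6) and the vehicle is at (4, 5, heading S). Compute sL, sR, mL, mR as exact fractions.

left sensor world pos  = (7, 3); dL² = 162
right sensor world pos = (1, 3); dR² = 90
sL = 90/162 = 5/9
sR = 90/90 = 1
mL = 0·sL + -1·sR = -1
mR = -1/2·sL + 0·sR = -5/18

5/9 1 -1 -5/18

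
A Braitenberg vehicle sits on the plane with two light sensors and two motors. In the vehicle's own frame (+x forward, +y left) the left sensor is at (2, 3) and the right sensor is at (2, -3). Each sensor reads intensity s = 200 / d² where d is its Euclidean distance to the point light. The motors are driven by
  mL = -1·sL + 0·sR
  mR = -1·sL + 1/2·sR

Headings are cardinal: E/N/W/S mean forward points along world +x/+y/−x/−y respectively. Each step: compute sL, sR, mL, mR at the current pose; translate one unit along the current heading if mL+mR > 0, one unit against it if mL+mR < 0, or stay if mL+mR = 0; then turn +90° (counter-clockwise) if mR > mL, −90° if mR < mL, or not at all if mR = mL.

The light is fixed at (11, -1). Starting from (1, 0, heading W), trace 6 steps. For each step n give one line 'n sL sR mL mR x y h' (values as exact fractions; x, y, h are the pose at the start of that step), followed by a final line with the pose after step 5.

0 50/37 5/4 -50/37 -215/296 1 0 W
1 200/37 40/29 -200/37 -5060/1073 2 0 S
2 100/37 4 -100/37 -26/37 2 1 E
3 40/37 40/13 -40/37 220/481 1 1 N
4 50/37 5/4 -50/37 -215/296 1 0 W
5 200/37 40/29 -200/37 -5060/1073 2 0 S
final 2 1 E

n=0: pose=(1,0,W); sL=50/37, sR=5/4; mL=-50/37, mR=-215/296; mL+mR=-615/296 → advance -1; mR−mL=5/8 → turn +1·90°
n=1: pose=(2,0,S); sL=200/37, sR=40/29; mL=-200/37, mR=-5060/1073; mL+mR=-10860/1073 → advance -1; mR−mL=20/29 → turn +1·90°
n=2: pose=(2,1,E); sL=100/37, sR=4; mL=-100/37, mR=-26/37; mL+mR=-126/37 → advance -1; mR−mL=2 → turn +1·90°
n=3: pose=(1,1,N); sL=40/37, sR=40/13; mL=-40/37, mR=220/481; mL+mR=-300/481 → advance -1; mR−mL=20/13 → turn +1·90°
n=4: pose=(1,0,W); sL=50/37, sR=5/4; mL=-50/37, mR=-215/296; mL+mR=-615/296 → advance -1; mR−mL=5/8 → turn +1·90°
n=5: pose=(2,0,S); sL=200/37, sR=40/29; mL=-200/37, mR=-5060/1073; mL+mR=-10860/1073 → advance -1; mR−mL=20/29 → turn +1·90°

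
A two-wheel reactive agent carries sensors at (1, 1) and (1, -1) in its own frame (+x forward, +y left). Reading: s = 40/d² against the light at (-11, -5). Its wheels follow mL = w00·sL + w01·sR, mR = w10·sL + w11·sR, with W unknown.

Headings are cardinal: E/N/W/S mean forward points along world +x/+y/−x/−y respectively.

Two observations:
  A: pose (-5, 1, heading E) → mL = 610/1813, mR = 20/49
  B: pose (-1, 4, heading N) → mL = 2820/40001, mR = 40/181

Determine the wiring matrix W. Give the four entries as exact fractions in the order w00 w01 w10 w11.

obs A: pose=(-5,1,E) → sL=20/49, sR=20/37, mL=610/1813, mR=20/49
obs B: pose=(-1,4,N) → sL=40/181, sR=40/221, mL=2820/40001, mR=40/181
sensor matrix S = [[20/49, 20/37], [40/181, 40/221]]; det S = -3305600/72521813
solve [mL_A; mL_B] = S·[w00; w01] and [mR_A; mR_B] = S·[w10; w11]:
  w00 = -1/2, w01 = 1, w10 = 1, w11 = 0

-1/2 1 1 0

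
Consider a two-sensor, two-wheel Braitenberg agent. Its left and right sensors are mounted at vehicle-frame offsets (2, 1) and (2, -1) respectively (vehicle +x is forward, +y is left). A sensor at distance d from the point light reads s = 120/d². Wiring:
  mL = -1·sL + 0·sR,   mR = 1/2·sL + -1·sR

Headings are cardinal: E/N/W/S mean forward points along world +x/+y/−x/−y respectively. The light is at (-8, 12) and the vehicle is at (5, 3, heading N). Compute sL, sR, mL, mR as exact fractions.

left sensor world pos  = (4, 5); dL² = 193
right sensor world pos = (6, 5); dR² = 245
sL = 120/193 = 120/193
sR = 120/245 = 24/49
mL = -1·sL + 0·sR = -120/193
mR = 1/2·sL + -1·sR = -1692/9457

120/193 24/49 -120/193 -1692/9457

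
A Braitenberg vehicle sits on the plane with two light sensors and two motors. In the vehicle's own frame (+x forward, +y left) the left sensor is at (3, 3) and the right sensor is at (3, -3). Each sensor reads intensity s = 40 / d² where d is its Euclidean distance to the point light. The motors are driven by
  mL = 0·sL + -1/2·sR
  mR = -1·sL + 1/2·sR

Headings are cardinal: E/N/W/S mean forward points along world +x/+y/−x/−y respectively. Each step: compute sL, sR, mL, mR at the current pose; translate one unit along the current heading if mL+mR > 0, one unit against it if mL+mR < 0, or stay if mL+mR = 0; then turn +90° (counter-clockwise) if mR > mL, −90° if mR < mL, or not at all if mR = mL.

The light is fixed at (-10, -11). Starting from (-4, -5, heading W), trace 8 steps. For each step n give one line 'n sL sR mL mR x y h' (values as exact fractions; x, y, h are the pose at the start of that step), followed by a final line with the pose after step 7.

0 20/9 4/9 -2/9 -2 -4 -5 W
1 40/97 40/181 -20/181 -5300/17557 -3 -5 N
2 10/41 5/13 -5/26 -55/1066 -3 -6 E
3 40/73 8/29 -4/29 -868/2117 -4 -6 N
4 4/13 20/41 -10/41 -34/533 -4 -7 E
5 40/53 40/113 -20/113 -3460/5989 -5 -7 N
6 2/5 5/8 -5/16 -7/80 -5 -8 E
7 40/37 8/17 -4/17 -532/629 -6 -8 N
final -6 -9 E

n=0: pose=(-4,-5,W); sL=20/9, sR=4/9; mL=-2/9, mR=-2; mL+mR=-20/9 → advance -1; mR−mL=-16/9 → turn -1·90°
n=1: pose=(-3,-5,N); sL=40/97, sR=40/181; mL=-20/181, mR=-5300/17557; mL+mR=-40/97 → advance -1; mR−mL=-3360/17557 → turn -1·90°
n=2: pose=(-3,-6,E); sL=10/41, sR=5/13; mL=-5/26, mR=-55/1066; mL+mR=-10/41 → advance -1; mR−mL=75/533 → turn +1·90°
n=3: pose=(-4,-6,N); sL=40/73, sR=8/29; mL=-4/29, mR=-868/2117; mL+mR=-40/73 → advance -1; mR−mL=-576/2117 → turn -1·90°
n=4: pose=(-4,-7,E); sL=4/13, sR=20/41; mL=-10/41, mR=-34/533; mL+mR=-4/13 → advance -1; mR−mL=96/533 → turn +1·90°
n=5: pose=(-5,-7,N); sL=40/53, sR=40/113; mL=-20/113, mR=-3460/5989; mL+mR=-40/53 → advance -1; mR−mL=-2400/5989 → turn -1·90°
n=6: pose=(-5,-8,E); sL=2/5, sR=5/8; mL=-5/16, mR=-7/80; mL+mR=-2/5 → advance -1; mR−mL=9/40 → turn +1·90°
n=7: pose=(-6,-8,N); sL=40/37, sR=8/17; mL=-4/17, mR=-532/629; mL+mR=-40/37 → advance -1; mR−mL=-384/629 → turn -1·90°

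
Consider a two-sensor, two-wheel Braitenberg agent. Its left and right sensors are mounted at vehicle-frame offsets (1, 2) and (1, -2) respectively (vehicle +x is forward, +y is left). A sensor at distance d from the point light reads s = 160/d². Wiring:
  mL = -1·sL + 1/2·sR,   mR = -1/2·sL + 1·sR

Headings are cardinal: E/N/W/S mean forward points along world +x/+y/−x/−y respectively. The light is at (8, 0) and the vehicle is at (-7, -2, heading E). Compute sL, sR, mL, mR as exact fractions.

left sensor world pos  = (-6, 0); dL² = 196
right sensor world pos = (-6, -4); dR² = 212
sL = 160/196 = 40/49
sR = 160/212 = 40/53
mL = -1·sL + 1/2·sR = -1140/2597
mR = -1/2·sL + 1·sR = 900/2597

40/49 40/53 -1140/2597 900/2597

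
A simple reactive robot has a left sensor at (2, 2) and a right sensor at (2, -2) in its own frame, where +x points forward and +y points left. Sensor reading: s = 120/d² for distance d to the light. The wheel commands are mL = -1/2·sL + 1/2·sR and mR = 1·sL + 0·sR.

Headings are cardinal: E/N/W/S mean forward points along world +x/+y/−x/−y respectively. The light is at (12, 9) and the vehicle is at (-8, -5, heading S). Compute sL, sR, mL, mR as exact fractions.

left sensor world pos  = (-6, -7); dL² = 580
right sensor world pos = (-10, -7); dR² = 740
sL = 120/580 = 6/29
sR = 120/740 = 6/37
mL = -1/2·sL + 1/2·sR = -24/1073
mR = 1·sL + 0·sR = 6/29

6/29 6/37 -24/1073 6/29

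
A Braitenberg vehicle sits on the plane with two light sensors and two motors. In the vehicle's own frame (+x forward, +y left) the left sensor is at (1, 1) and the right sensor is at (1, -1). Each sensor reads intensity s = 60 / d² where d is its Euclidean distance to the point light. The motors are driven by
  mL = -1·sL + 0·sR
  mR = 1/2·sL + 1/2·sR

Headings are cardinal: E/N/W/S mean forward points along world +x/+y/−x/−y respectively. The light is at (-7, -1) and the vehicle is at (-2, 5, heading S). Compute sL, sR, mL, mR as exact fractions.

60/61 60/41 -60/61 3060/2501

left sensor world pos  = (-1, 4); dL² = 61
right sensor world pos = (-3, 4); dR² = 41
sL = 60/61 = 60/61
sR = 60/41 = 60/41
mL = -1·sL + 0·sR = -60/61
mR = 1/2·sL + 1/2·sR = 3060/2501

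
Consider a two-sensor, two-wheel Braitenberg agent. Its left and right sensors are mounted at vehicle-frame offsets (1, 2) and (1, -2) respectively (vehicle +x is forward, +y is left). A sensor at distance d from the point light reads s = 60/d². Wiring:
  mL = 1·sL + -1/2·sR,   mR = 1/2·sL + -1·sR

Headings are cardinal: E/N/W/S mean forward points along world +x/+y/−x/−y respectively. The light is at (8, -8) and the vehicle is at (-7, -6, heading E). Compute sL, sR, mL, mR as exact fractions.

15/53 15/49 675/5194 -855/5194

left sensor world pos  = (-6, -4); dL² = 212
right sensor world pos = (-6, -8); dR² = 196
sL = 60/212 = 15/53
sR = 60/196 = 15/49
mL = 1·sL + -1/2·sR = 675/5194
mR = 1/2·sL + -1·sR = -855/5194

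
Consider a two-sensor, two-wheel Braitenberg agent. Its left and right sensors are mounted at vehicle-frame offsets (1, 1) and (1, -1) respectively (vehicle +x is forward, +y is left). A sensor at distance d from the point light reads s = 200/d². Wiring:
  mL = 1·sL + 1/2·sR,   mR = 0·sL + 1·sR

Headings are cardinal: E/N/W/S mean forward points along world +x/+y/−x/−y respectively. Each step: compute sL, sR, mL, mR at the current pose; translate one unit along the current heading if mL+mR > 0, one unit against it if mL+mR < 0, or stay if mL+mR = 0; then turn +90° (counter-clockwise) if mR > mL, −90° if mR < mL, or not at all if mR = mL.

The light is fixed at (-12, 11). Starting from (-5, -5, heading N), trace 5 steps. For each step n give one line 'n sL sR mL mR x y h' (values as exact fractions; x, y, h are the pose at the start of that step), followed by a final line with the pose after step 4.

0 200/261 200/289 83900/75429 200/289 -5 -5 N
1 10/13 5/8 225/208 5/8 -5 -4 E
2 200/337 40/61 18940/20557 40/61 -4 -4 S
3 100/169 100/137 22150/23153 100/137 -4 -5 W
4 200/261 200/289 83900/75429 200/289 -5 -5 N
final -5 -4 E

n=0: pose=(-5,-5,N); sL=200/261, sR=200/289; mL=83900/75429, mR=200/289; mL+mR=136100/75429 → advance +1; mR−mL=-31700/75429 → turn -1·90°
n=1: pose=(-5,-4,E); sL=10/13, sR=5/8; mL=225/208, mR=5/8; mL+mR=355/208 → advance +1; mR−mL=-95/208 → turn -1·90°
n=2: pose=(-4,-4,S); sL=200/337, sR=40/61; mL=18940/20557, mR=40/61; mL+mR=32420/20557 → advance +1; mR−mL=-5460/20557 → turn -1·90°
n=3: pose=(-4,-5,W); sL=100/169, sR=100/137; mL=22150/23153, mR=100/137; mL+mR=39050/23153 → advance +1; mR−mL=-5250/23153 → turn -1·90°
n=4: pose=(-5,-5,N); sL=200/261, sR=200/289; mL=83900/75429, mR=200/289; mL+mR=136100/75429 → advance +1; mR−mL=-31700/75429 → turn -1·90°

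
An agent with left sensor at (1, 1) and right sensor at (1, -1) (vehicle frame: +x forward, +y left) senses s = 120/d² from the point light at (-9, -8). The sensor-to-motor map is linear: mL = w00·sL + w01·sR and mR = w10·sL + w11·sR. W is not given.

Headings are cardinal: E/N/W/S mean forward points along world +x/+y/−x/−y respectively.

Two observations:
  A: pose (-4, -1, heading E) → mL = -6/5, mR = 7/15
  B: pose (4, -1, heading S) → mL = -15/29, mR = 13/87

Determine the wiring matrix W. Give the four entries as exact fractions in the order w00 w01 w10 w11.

obs A: pose=(-4,-1,E) → sL=6/5, sR=5/3, mL=-6/5, mR=7/15
obs B: pose=(4,-1,S) → sL=15/29, sR=2/3, mL=-15/29, mR=13/87
sensor matrix S = [[6/5, 5/3], [15/29, 2/3]]; det S = -9/145
solve [mL_A; mL_B] = S·[w00; w01] and [mR_A; mR_B] = S·[w10; w11]:
  w00 = -1, w01 = 0, w10 = -1, w11 = 1

-1 0 -1 1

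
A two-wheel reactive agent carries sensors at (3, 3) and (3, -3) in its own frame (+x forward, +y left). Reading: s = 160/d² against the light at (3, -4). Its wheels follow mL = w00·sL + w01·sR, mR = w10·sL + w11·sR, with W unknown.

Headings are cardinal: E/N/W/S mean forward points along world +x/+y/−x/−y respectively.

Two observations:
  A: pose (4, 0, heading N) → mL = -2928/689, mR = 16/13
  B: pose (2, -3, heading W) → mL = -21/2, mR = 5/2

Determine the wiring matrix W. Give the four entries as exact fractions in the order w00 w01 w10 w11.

-1 -1/2 0 1/2

obs A: pose=(4,0,N) → sL=160/53, sR=32/13, mL=-2928/689, mR=16/13
obs B: pose=(2,-3,W) → sL=8, sR=5, mL=-21/2, mR=5/2
sensor matrix S = [[160/53, 32/13], [8, 5]]; det S = -3168/689
solve [mL_A; mL_B] = S·[w00; w01] and [mR_A; mR_B] = S·[w10; w11]:
  w00 = -1, w01 = -1/2, w10 = 0, w11 = 1/2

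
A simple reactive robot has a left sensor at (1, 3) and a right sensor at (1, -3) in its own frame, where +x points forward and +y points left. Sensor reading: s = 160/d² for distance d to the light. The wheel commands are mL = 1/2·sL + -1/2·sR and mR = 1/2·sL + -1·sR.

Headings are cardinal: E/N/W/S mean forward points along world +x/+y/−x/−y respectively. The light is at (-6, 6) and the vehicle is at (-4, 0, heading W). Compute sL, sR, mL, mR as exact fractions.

left sensor world pos  = (-5, -3); dL² = 82
right sensor world pos = (-5, 3); dR² = 10
sL = 160/82 = 80/41
sR = 160/10 = 16
mL = 1/2·sL + -1/2·sR = -288/41
mR = 1/2·sL + -1·sR = -616/41

80/41 16 -288/41 -616/41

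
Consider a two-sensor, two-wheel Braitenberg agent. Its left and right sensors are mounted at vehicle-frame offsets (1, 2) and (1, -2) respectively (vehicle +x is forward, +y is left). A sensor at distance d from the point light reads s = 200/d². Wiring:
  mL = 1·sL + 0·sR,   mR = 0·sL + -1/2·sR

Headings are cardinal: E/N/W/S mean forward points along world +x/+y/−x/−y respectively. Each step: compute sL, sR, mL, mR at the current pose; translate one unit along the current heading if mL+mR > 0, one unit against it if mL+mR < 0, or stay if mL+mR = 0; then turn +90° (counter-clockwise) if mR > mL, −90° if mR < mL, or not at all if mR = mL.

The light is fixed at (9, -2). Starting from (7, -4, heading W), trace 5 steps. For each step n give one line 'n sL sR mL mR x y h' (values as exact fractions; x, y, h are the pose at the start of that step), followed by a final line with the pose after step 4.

n=0: pose=(7,-4,W); sL=8, sR=200/9; mL=8, mR=-100/9; mL+mR=-28/9 → advance -1; mR−mL=-172/9 → turn -1·90°
n=1: pose=(8,-4,N); sL=20, sR=100; mL=20, mR=-50; mL+mR=-30 → advance -1; mR−mL=-70 → turn -1·90°
n=2: pose=(8,-5,E); sL=200, sR=8; mL=200, mR=-4; mL+mR=196 → advance +1; mR−mL=-204 → turn -1·90°
n=3: pose=(9,-5,S); sL=10, sR=10; mL=10, mR=-5; mL+mR=5 → advance +1; mR−mL=-15 → turn -1·90°
n=4: pose=(9,-6,W); sL=200/37, sR=40; mL=200/37, mR=-20; mL+mR=-540/37 → advance -1; mR−mL=-940/37 → turn -1·90°

0 8 200/9 8 -100/9 7 -4 W
1 20 100 20 -50 8 -4 N
2 200 8 200 -4 8 -5 E
3 10 10 10 -5 9 -5 S
4 200/37 40 200/37 -20 9 -6 W
final 10 -6 N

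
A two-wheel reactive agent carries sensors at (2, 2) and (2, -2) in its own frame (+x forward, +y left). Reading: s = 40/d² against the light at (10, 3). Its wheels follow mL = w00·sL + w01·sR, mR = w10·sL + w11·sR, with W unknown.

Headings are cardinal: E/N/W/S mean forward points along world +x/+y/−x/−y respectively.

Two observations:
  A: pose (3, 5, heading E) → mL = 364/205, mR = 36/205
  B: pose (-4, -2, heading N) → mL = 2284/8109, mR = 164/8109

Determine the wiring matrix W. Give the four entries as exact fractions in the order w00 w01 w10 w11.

obs A: pose=(3,5,E) → sL=40/41, sR=8/5, mL=364/205, mR=36/205
obs B: pose=(-4,-2,N) → sL=8/53, sR=40/153, mL=2284/8109, mR=164/8109
sensor matrix S = [[40/41, 8/5], [8/53, 40/153]]; det S = 22528/1662345
solve [mL_A; mL_B] = S·[w00; w01] and [mR_A; mR_B] = S·[w10; w11]:
  w00 = 1, w01 = 1/2, w10 = 1, w11 = -1/2

1 1/2 1 -1/2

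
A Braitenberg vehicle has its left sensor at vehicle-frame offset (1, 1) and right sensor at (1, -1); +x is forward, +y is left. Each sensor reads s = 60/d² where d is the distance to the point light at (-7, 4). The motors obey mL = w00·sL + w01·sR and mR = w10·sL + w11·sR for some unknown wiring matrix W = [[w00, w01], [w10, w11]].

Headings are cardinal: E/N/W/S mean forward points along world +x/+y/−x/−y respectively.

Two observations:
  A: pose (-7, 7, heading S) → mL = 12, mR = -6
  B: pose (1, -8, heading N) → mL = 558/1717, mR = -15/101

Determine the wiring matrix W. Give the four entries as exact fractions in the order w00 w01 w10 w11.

1/2 1/2 0 -1/2

obs A: pose=(-7,7,S) → sL=12, sR=12, mL=12, mR=-6
obs B: pose=(1,-8,N) → sL=6/17, sR=30/101, mL=558/1717, mR=-15/101
sensor matrix S = [[12, 12], [6/17, 30/101]]; det S = -1152/1717
solve [mL_A; mL_B] = S·[w00; w01] and [mR_A; mR_B] = S·[w10; w11]:
  w00 = 1/2, w01 = 1/2, w10 = 0, w11 = -1/2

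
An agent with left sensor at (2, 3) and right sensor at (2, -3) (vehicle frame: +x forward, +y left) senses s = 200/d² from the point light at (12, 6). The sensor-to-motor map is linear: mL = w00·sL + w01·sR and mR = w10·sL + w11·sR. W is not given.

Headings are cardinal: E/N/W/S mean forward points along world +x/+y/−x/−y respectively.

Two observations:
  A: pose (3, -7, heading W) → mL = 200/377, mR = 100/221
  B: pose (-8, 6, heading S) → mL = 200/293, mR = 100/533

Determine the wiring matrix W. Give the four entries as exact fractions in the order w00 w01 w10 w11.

obs A: pose=(3,-7,W) → sL=200/377, sR=200/221, mL=200/377, mR=100/221
obs B: pose=(-8,6,S) → sL=200/293, sR=200/533, mL=200/293, mR=100/533
sensor matrix S = [[200/377, 200/221], [200/293, 200/533]]; det S = -419040000/1000887121
solve [mL_A; mL_B] = S·[w00; w01] and [mR_A; mR_B] = S·[w10; w11]:
  w00 = 1, w01 = 0, w10 = 0, w11 = 1/2

1 0 0 1/2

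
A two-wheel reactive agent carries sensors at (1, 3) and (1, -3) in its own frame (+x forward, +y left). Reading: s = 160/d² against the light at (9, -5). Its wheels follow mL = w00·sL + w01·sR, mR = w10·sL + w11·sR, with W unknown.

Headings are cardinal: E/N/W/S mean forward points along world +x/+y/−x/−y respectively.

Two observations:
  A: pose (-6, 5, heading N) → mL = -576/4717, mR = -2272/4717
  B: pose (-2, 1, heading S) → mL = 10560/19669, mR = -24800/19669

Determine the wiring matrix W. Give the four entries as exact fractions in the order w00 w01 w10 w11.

1/2 -1/2 -1/2 -1/2

obs A: pose=(-6,5,N) → sL=32/89, sR=32/53, mL=-576/4717, mR=-2272/4717
obs B: pose=(-2,1,S) → sL=160/89, sR=160/221, mL=10560/19669, mR=-24800/19669
sensor matrix S = [[32/89, 32/53], [160/89, 160/221]]; det S = -860160/1042457
solve [mL_A; mL_B] = S·[w00; w01] and [mR_A; mR_B] = S·[w10; w11]:
  w00 = 1/2, w01 = -1/2, w10 = -1/2, w11 = -1/2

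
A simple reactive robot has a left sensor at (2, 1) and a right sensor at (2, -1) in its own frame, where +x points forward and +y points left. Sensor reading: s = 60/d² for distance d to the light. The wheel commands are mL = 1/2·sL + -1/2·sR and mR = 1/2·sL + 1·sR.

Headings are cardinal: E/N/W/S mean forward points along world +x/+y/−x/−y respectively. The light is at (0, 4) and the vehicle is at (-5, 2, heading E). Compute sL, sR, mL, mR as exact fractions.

left sensor world pos  = (-3, 3); dL² = 10
right sensor world pos = (-3, 1); dR² = 18
sL = 60/10 = 6
sR = 60/18 = 10/3
mL = 1/2·sL + -1/2·sR = 4/3
mR = 1/2·sL + 1·sR = 19/3

6 10/3 4/3 19/3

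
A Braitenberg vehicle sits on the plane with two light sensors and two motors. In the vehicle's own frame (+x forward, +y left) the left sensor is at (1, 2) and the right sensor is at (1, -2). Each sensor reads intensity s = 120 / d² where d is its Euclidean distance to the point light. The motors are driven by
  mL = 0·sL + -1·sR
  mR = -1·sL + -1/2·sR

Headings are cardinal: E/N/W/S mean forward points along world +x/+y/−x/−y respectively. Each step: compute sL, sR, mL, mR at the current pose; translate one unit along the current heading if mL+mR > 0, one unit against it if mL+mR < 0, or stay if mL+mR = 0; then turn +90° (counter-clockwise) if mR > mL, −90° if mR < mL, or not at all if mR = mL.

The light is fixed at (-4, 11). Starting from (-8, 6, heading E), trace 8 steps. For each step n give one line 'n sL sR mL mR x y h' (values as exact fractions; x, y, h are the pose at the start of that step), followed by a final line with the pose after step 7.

0 20/3 60/29 -60/29 -670/87 -8 6 E
1 8/3 24/17 -24/17 -172/51 -9 6 S
2 5/3 3 -3 -19/6 -9 7 W
3 8/3 120/13 -120/13 -284/39 -8 7 N
4 60/37 60/17 -60/17 -2130/629 -8 6 W
5 120/37 120/61 -120/61 -9540/2257 -7 6 S
6 30/13 6 -6 -69/13 -7 7 W
7 24/5 120/41 -120/41 -1284/205 -6 7 S
final -6 8 W

n=0: pose=(-8,6,E); sL=20/3, sR=60/29; mL=-60/29, mR=-670/87; mL+mR=-850/87 → advance -1; mR−mL=-490/87 → turn -1·90°
n=1: pose=(-9,6,S); sL=8/3, sR=24/17; mL=-24/17, mR=-172/51; mL+mR=-244/51 → advance -1; mR−mL=-100/51 → turn -1·90°
n=2: pose=(-9,7,W); sL=5/3, sR=3; mL=-3, mR=-19/6; mL+mR=-37/6 → advance -1; mR−mL=-1/6 → turn -1·90°
n=3: pose=(-8,7,N); sL=8/3, sR=120/13; mL=-120/13, mR=-284/39; mL+mR=-644/39 → advance -1; mR−mL=76/39 → turn +1·90°
n=4: pose=(-8,6,W); sL=60/37, sR=60/17; mL=-60/17, mR=-2130/629; mL+mR=-4350/629 → advance -1; mR−mL=90/629 → turn +1·90°
n=5: pose=(-7,6,S); sL=120/37, sR=120/61; mL=-120/61, mR=-9540/2257; mL+mR=-13980/2257 → advance -1; mR−mL=-5100/2257 → turn -1·90°
n=6: pose=(-7,7,W); sL=30/13, sR=6; mL=-6, mR=-69/13; mL+mR=-147/13 → advance -1; mR−mL=9/13 → turn +1·90°
n=7: pose=(-6,7,S); sL=24/5, sR=120/41; mL=-120/41, mR=-1284/205; mL+mR=-1884/205 → advance -1; mR−mL=-684/205 → turn -1·90°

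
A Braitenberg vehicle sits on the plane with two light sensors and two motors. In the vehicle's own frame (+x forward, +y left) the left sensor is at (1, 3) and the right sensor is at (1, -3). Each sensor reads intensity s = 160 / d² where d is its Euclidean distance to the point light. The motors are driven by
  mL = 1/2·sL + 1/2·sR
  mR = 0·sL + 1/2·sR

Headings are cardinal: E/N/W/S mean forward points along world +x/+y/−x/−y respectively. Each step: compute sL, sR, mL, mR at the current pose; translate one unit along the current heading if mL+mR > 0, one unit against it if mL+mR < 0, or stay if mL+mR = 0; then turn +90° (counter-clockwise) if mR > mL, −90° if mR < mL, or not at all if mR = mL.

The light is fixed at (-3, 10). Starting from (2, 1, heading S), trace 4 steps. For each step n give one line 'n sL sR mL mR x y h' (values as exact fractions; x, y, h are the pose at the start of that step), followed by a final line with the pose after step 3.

n=0: pose=(2,1,S); sL=40/41, sR=20/13; mL=670/533, mR=10/13; mL+mR=1080/533 → advance +1; mR−mL=-20/41 → turn -1·90°
n=1: pose=(2,0,W); sL=32/37, sR=32/13; mL=800/481, mR=16/13; mL+mR=1392/481 → advance +1; mR−mL=-16/37 → turn -1·90°
n=2: pose=(1,0,N); sL=80/41, sR=16/13; mL=848/533, mR=8/13; mL+mR=1176/533 → advance +1; mR−mL=-40/41 → turn -1·90°
n=3: pose=(1,1,E); sL=160/61, sR=160/169; mL=18400/10309, mR=80/169; mL+mR=23280/10309 → advance +1; mR−mL=-80/61 → turn -1·90°

0 40/41 20/13 670/533 10/13 2 1 S
1 32/37 32/13 800/481 16/13 2 0 W
2 80/41 16/13 848/533 8/13 1 0 N
3 160/61 160/169 18400/10309 80/169 1 1 E
final 2 1 S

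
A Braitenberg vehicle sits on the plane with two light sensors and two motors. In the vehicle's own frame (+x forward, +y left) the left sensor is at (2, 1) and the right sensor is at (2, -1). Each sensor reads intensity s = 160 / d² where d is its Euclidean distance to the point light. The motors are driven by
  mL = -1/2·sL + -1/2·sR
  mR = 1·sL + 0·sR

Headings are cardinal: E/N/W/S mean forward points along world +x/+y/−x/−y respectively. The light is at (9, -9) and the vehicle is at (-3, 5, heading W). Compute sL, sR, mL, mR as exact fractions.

left sensor world pos  = (-5, 4); dL² = 365
right sensor world pos = (-5, 6); dR² = 421
sL = 160/365 = 32/73
sR = 160/421 = 160/421
mL = -1/2·sL + -1/2·sR = -12576/30733
mR = 1·sL + 0·sR = 32/73

32/73 160/421 -12576/30733 32/73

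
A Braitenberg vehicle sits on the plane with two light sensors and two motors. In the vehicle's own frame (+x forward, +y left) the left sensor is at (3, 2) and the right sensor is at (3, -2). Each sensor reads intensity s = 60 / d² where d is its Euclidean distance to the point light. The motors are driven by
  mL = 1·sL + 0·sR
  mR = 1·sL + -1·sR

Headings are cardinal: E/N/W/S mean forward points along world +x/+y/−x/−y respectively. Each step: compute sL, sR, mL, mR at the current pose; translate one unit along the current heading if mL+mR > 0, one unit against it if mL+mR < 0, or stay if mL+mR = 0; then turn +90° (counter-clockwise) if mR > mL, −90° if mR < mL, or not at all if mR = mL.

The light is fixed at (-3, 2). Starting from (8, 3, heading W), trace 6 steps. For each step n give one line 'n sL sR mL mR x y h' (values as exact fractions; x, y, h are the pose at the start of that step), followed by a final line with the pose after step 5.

0 12/13 60/73 12/13 96/949 8 3 W
1 3/4 3/8 3/4 3/8 7 3 N
2 12/37 60/169 12/37 -192/6253 7 4 E
3 6/17 30/41 6/17 -264/697 8 4 S
4 12/13 60/89 12/13 288/1157 8 5 W
5 3/5 1/3 3/5 4/15 7 5 N
final 7 6 E

n=0: pose=(8,3,W); sL=12/13, sR=60/73; mL=12/13, mR=96/949; mL+mR=972/949 → advance +1; mR−mL=-60/73 → turn -1·90°
n=1: pose=(7,3,N); sL=3/4, sR=3/8; mL=3/4, mR=3/8; mL+mR=9/8 → advance +1; mR−mL=-3/8 → turn -1·90°
n=2: pose=(7,4,E); sL=12/37, sR=60/169; mL=12/37, mR=-192/6253; mL+mR=1836/6253 → advance +1; mR−mL=-60/169 → turn -1·90°
n=3: pose=(8,4,S); sL=6/17, sR=30/41; mL=6/17, mR=-264/697; mL+mR=-18/697 → advance -1; mR−mL=-30/41 → turn -1·90°
n=4: pose=(8,5,W); sL=12/13, sR=60/89; mL=12/13, mR=288/1157; mL+mR=1356/1157 → advance +1; mR−mL=-60/89 → turn -1·90°
n=5: pose=(7,5,N); sL=3/5, sR=1/3; mL=3/5, mR=4/15; mL+mR=13/15 → advance +1; mR−mL=-1/3 → turn -1·90°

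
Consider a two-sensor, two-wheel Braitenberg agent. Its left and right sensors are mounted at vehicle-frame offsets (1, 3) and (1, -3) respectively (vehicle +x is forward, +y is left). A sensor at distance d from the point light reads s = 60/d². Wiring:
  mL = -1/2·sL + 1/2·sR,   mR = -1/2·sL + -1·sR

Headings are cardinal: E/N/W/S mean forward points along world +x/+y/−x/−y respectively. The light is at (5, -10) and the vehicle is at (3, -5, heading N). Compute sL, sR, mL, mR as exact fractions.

left sensor world pos  = (0, -4); dL² = 61
right sensor world pos = (6, -4); dR² = 37
sL = 60/61 = 60/61
sR = 60/37 = 60/37
mL = -1/2·sL + 1/2·sR = 720/2257
mR = -1/2·sL + -1·sR = -4770/2257

60/61 60/37 720/2257 -4770/2257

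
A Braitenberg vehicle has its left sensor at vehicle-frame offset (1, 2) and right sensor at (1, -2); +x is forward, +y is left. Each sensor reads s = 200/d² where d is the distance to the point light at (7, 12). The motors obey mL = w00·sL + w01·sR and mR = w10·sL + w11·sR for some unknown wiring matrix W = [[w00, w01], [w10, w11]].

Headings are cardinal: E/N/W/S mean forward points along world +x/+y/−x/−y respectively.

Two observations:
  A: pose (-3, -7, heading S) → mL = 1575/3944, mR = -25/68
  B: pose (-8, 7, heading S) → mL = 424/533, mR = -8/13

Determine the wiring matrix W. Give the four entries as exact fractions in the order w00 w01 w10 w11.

1/2 1/2 0 -1

obs A: pose=(-3,-7,S) → sL=25/58, sR=25/68, mL=1575/3944, mR=-25/68
obs B: pose=(-8,7,S) → sL=40/41, sR=8/13, mL=424/533, mR=-8/13
sensor matrix S = [[25/58, 25/68], [40/41, 8/13]]; det S = -24550/262769
solve [mL_A; mL_B] = S·[w00; w01] and [mR_A; mR_B] = S·[w10; w11]:
  w00 = 1/2, w01 = 1/2, w10 = 0, w11 = -1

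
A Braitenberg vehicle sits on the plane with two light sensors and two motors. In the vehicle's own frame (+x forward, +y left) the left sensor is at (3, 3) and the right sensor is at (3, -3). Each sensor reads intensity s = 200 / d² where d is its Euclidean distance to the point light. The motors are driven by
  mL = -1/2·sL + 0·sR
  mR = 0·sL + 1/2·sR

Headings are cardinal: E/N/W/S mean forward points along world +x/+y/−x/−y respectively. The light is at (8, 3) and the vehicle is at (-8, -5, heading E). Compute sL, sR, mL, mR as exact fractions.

100/97 20/29 -50/97 10/29

left sensor world pos  = (-5, -2); dL² = 194
right sensor world pos = (-5, -8); dR² = 290
sL = 200/194 = 100/97
sR = 200/290 = 20/29
mL = -1/2·sL + 0·sR = -50/97
mR = 0·sL + 1/2·sR = 10/29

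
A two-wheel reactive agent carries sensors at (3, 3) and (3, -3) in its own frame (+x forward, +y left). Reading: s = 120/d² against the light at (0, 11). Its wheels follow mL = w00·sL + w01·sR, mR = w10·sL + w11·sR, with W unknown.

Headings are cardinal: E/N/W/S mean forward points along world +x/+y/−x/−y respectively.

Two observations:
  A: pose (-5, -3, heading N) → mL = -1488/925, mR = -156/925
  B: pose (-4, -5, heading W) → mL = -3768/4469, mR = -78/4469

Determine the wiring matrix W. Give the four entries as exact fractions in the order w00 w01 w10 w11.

-1 -1 -1 1/2

obs A: pose=(-5,-3,N) → sL=24/37, sR=24/25, mL=-1488/925, mR=-156/925
obs B: pose=(-4,-5,W) → sL=12/41, sR=60/109, mL=-3768/4469, mR=-78/4469
sensor matrix S = [[24/37, 24/25], [12/41, 60/109]]; det S = 314496/4133825
solve [mL_A; mL_B] = S·[w00; w01] and [mR_A; mR_B] = S·[w10; w11]:
  w00 = -1, w01 = -1, w10 = -1, w11 = 1/2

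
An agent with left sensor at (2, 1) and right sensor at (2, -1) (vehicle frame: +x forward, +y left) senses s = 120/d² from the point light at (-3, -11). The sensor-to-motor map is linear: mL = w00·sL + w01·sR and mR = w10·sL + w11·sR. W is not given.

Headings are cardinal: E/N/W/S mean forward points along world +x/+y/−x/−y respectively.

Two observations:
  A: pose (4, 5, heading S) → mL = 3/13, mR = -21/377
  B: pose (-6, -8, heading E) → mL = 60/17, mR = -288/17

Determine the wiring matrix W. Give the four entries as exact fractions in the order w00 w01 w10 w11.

obs A: pose=(4,5,S) → sL=6/13, sR=15/29, mL=3/13, mR=-21/377
obs B: pose=(-6,-8,E) → sL=120/17, sR=24, mL=60/17, mR=-288/17
sensor matrix S = [[6/13, 15/29], [120/17, 24]]; det S = 47592/6409
solve [mL_A; mL_B] = S·[w00; w01] and [mR_A; mR_B] = S·[w10; w11]:
  w00 = 1/2, w01 = 0, w10 = 1, w11 = -1

1/2 0 1 -1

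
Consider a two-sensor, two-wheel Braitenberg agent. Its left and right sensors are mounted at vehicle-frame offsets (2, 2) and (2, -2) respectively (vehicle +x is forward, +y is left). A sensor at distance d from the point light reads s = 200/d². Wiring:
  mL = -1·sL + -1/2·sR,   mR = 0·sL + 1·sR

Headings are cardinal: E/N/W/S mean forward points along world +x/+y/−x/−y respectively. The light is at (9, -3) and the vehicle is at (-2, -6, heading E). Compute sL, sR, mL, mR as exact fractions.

100/41 100/53 -7350/2173 100/53

left sensor world pos  = (0, -4); dL² = 82
right sensor world pos = (0, -8); dR² = 106
sL = 200/82 = 100/41
sR = 200/106 = 100/53
mL = -1·sL + -1/2·sR = -7350/2173
mR = 0·sL + 1·sR = 100/53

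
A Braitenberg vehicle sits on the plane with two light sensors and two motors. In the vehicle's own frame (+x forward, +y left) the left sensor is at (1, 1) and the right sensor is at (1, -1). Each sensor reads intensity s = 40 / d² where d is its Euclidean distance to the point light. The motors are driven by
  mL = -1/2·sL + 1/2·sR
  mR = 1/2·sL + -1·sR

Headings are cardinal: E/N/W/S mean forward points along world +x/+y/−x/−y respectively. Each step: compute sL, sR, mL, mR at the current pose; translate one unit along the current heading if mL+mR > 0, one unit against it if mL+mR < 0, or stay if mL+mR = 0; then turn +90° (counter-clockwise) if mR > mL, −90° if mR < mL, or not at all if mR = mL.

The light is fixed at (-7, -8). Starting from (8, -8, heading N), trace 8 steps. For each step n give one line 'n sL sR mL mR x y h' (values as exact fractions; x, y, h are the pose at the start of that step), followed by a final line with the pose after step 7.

0 40/197 40/257 -1200/50629 -2740/50629 8 -8 N
1 5/32 2/13 -1/832 -63/832 8 -9 E
2 40/229 40/173 1120/39617 -5700/39617 7 -9 S
3 4/17 4/17 0 -2/17 7 -8 W
4 40/197 40/257 -1200/50629 -2740/50629 8 -8 N
5 5/32 2/13 -1/832 -63/832 8 -9 E
6 40/229 40/173 1120/39617 -5700/39617 7 -9 S
7 4/17 4/17 0 -2/17 7 -8 W
final 8 -8 N

n=0: pose=(8,-8,N); sL=40/197, sR=40/257; mL=-1200/50629, mR=-2740/50629; mL+mR=-20/257 → advance -1; mR−mL=-1540/50629 → turn -1·90°
n=1: pose=(8,-9,E); sL=5/32, sR=2/13; mL=-1/832, mR=-63/832; mL+mR=-1/13 → advance -1; mR−mL=-31/416 → turn -1·90°
n=2: pose=(7,-9,S); sL=40/229, sR=40/173; mL=1120/39617, mR=-5700/39617; mL+mR=-20/173 → advance -1; mR−mL=-6820/39617 → turn -1·90°
n=3: pose=(7,-8,W); sL=4/17, sR=4/17; mL=0, mR=-2/17; mL+mR=-2/17 → advance -1; mR−mL=-2/17 → turn -1·90°
n=4: pose=(8,-8,N); sL=40/197, sR=40/257; mL=-1200/50629, mR=-2740/50629; mL+mR=-20/257 → advance -1; mR−mL=-1540/50629 → turn -1·90°
n=5: pose=(8,-9,E); sL=5/32, sR=2/13; mL=-1/832, mR=-63/832; mL+mR=-1/13 → advance -1; mR−mL=-31/416 → turn -1·90°
n=6: pose=(7,-9,S); sL=40/229, sR=40/173; mL=1120/39617, mR=-5700/39617; mL+mR=-20/173 → advance -1; mR−mL=-6820/39617 → turn -1·90°
n=7: pose=(7,-8,W); sL=4/17, sR=4/17; mL=0, mR=-2/17; mL+mR=-2/17 → advance -1; mR−mL=-2/17 → turn -1·90°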